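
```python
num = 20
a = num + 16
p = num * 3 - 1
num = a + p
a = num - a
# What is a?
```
Trace:
  num=20
  num=20, a=36
  num=20, a=36, p=59
  num=95, a=36, p=59
  num=95, a=59, p=59

Final answer: 59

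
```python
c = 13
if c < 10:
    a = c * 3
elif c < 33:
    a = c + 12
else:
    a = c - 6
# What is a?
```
Trace:
  c=13
  c=13, a=25

Final answer: 25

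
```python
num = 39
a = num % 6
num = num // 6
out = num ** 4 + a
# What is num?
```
Trace:
  num=39
  num=39, a=3
  num=6, a=3
  num=6, a=3, out=1299

Final answer: 6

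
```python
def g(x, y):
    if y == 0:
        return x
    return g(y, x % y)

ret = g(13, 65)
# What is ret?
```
Call trace:
g(x=13, y=65)
  g(x=65, y=13)
    g(x=13, y=0)
    -> return 13
  -> return 13
-> return 13

Final answer: 13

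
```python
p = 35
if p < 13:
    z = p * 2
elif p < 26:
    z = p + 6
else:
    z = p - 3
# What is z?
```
Trace:
  p=35
  p=35, z=32

Final answer: 32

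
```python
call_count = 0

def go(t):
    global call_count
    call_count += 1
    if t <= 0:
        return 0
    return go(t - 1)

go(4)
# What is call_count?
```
Call trace:
go(t=4)
  go(t=3)
    go(t=2)
      go(t=1)
        go(t=0)
        -> return 0
      -> return 0
    -> return 0
  -> return 0
-> return 0

call_count is incremented once per call. go is entered once for each t = 4, 3, 2, 1, 0 (the t <= 0 call returns without recursing), i.e. 4 + 1 calls.
call_count = 5

Final answer: 5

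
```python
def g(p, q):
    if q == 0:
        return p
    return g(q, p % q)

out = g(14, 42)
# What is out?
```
Call trace:
g(p=14, q=42)
  g(p=42, q=14)
    g(p=14, q=0)
    -> return 14
  -> return 14
-> return 14

Final answer: 14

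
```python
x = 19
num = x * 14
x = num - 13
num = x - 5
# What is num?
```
Trace:
  x=19
  x=19, num=266
  x=253, num=266
  x=253, num=248

Final answer: 248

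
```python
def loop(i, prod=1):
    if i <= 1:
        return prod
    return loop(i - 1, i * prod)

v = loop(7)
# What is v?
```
Call trace:
loop(i=7, prod=1)
  loop(i=6, prod=7)
    loop(i=5, prod=42)
      loop(i=4, prod=210)
        loop(i=3, prod=840)
          loop(i=2, prod=2520)
            loop(i=1, prod=5040)
            -> return 5040
          -> return 5040
        -> return 5040
      -> return 5040
    -> return 5040
  -> return 5040
-> return 5040

Final answer: 5040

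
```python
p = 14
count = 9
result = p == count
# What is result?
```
Trace:
  p=14
  p=14, count=9
  p=14, count=9, result=False

Final answer: False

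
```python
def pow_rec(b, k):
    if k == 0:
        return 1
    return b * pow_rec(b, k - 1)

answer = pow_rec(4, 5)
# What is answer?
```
Call trace:
pow_rec(b=4, k=5)
  pow_rec(b=4, k=4)
    pow_rec(b=4, k=3)
      pow_rec(b=4, k=2)
        pow_rec(b=4, k=1)
          pow_rec(b=4, k=0)
          -> return 1
        -> return 4
      -> return 16
    -> return 64
  -> return 256
-> return 1024

Final answer: 1024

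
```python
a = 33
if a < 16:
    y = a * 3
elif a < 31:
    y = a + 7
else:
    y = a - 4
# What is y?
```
Trace:
  a=33
  a=33, y=29

Final answer: 29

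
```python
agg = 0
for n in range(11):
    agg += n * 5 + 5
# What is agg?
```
Trace:
  agg=0
  agg=5, n=0
  agg=15, n=1
  agg=30, n=2
  agg=50, n=3
  agg=75, n=4
  agg=105, n=5
  agg=140, n=6
  agg=180, n=7
  agg=225, n=8
  agg=275, n=9
  agg=330, n=10

Final answer: 330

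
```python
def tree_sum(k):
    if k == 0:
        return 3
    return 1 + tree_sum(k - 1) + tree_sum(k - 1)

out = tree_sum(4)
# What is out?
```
Call trace (a repeated sub-call is expanded the first time; later identical calls just restate its return value):
tree_sum(k=4)
  tree_sum(k=3)
    tree_sum(k=2)
      tree_sum(k=1)
        tree_sum(k=0)
        -> return 3
        tree_sum(k=0)
        -> return 3
      -> return 7
      tree_sum(k=1) -> return 7  (same call as traced above)
    -> return 15
    tree_sum(k=2) -> return 15  (same call as traced above)
  -> return 31
  tree_sum(k=3) -> return 31  (same call as traced above)
-> return 63

Final answer: 63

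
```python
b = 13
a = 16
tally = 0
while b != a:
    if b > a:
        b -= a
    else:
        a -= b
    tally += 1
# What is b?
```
Trace:
  b=13
  b=13, a=16
  b=13, a=16, tally=0
  b=13, a=3, tally=1
  b=10, a=3, tally=2
  b=7, a=3, tally=3
  b=4, a=3, tally=4
  b=1, a=3, tally=5
  b=1, a=2, tally=6
  b=1, a=1, tally=7

Final answer: 1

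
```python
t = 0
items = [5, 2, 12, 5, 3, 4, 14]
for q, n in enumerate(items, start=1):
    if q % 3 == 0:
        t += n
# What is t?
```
Trace:
  t=0
  t=0, q=1, n=5
  t=0, q=2, n=2
  t=12, q=3, n=12
  t=12, q=4, n=5
  t=12, q=5, n=3
  t=16, q=6, n=4
  t=16, q=7, n=14

Final answer: 16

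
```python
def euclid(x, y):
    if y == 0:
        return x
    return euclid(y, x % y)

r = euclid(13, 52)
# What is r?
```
Call trace:
euclid(x=13, y=52)
  euclid(x=52, y=13)
    euclid(x=13, y=0)
    -> return 13
  -> return 13
-> return 13

Final answer: 13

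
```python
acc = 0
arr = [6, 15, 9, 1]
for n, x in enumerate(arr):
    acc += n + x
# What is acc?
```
Trace:
  acc=0
  acc=6, n=0, x=6
  acc=22, n=1, x=15
  acc=33, n=2, x=9
  acc=37, n=3, x=1

Final answer: 37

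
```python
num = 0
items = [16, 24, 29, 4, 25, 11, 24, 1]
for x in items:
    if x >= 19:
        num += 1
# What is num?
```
Trace:
  num=0
  num=0, x=16
  num=1, x=24
  num=2, x=29
  num=2, x=4
  num=3, x=25
  num=3, x=11
  num=4, x=24
  num=4, x=1

Final answer: 4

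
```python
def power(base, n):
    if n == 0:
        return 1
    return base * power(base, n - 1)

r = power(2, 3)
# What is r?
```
Call trace:
power(base=2, n=3)
  power(base=2, n=2)
    power(base=2, n=1)
      power(base=2, n=0)
      -> return 1
    -> return 2
  -> return 4
-> return 8

Final answer: 8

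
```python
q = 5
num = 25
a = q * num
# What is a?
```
Trace:
  q=5
  q=5, num=25
  q=5, num=25, a=125

Final answer: 125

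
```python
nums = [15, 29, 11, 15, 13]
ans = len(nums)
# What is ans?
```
Trace:
  nums=[15, 29, 11, 15, 13]
  nums=[15, 29, 11, 15, 13], ans=5

Final answer: 5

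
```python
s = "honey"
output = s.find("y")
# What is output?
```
Trace:
  s='honey'
  s='honey', output=4

Final answer: 4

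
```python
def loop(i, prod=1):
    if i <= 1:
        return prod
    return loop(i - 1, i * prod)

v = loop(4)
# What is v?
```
Call trace:
loop(i=4, prod=1)
  loop(i=3, prod=4)
    loop(i=2, prod=12)
      loop(i=1, prod=24)
      -> return 24
    -> return 24
  -> return 24
-> return 24

Final answer: 24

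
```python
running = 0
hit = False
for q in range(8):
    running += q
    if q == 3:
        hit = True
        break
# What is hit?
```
Trace:
  running=0
  running=0, hit=False
  running=0, hit=False, q=0
  running=1, hit=False, q=1
  running=3, hit=False, q=2
  running=6, hit=True, q=3

Final answer: True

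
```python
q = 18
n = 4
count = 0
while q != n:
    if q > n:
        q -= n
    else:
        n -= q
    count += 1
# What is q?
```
Trace:
  q=18
  q=18, n=4
  q=18, n=4, count=0
  q=14, n=4, count=1
  q=10, n=4, count=2
  q=6, n=4, count=3
  q=2, n=4, count=4
  q=2, n=2, count=5

Final answer: 2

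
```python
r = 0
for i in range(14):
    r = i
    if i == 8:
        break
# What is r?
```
Trace:
  r=0
  r=0, i=0
  r=1, i=1
  r=2, i=2
  r=3, i=3
  r=4, i=4
  r=5, i=5
  r=6, i=6
  r=7, i=7
  r=8, i=8

Final answer: 8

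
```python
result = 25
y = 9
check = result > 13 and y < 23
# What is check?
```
Trace:
  result=25
  result=25, y=9
  result=25, y=9, check=True

Final answer: True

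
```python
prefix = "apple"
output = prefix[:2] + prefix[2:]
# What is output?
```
Trace:
  prefix='apple'
  prefix='apple', output='apple'

Final answer: 'apple'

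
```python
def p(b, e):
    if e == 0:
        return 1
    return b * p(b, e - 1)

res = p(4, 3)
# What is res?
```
Call trace:
p(b=4, e=3)
  p(b=4, e=2)
    p(b=4, e=1)
      p(b=4, e=0)
      -> return 1
    -> return 4
  -> return 16
-> return 64

Final answer: 64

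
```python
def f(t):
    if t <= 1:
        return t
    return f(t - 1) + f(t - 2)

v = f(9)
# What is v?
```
Call trace (a repeated sub-call is expanded the first time; later identical calls just restate its return value):
f(t=9)
  f(t=8)
    f(t=7)
      f(t=6)
        f(t=5)
          f(t=4)
            f(t=3)
              f(t=2)
                f(t=1)
                -> return 1
                f(t=0)
                -> return 0
              -> return 1
              f(t=1)
              -> return 1
            -> return 2
            f(t=2) -> return 1  (same call as traced above)
          -> return 3
          f(t=3) -> return 2  (same call as traced above)
        -> return 5
        f(t=4) -> return 3  (same call as traced above)
      -> return 8
      f(t=5) -> return 5  (same call as traced above)
    -> return 13
    f(t=6) -> return 8  (same call as traced above)
  -> return 21
  f(t=7) -> return 13  (same call as traced above)
-> return 34

Final answer: 34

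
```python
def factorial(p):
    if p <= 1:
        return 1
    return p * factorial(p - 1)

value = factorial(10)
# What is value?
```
Call trace:
factorial(p=10)
  factorial(p=9)
    factorial(p=8)
      factorial(p=7)
        factorial(p=6)
          factorial(p=5)
            factorial(p=4)
              factorial(p=3)
                factorial(p=2)
                  factorial(p=1)
                  -> return 1
                -> return 2
              -> return 6
            -> return 24
          -> return 120
        -> return 720
      -> return 5040
    -> return 40320
  -> return 362880
-> return 3628800

Final answer: 3628800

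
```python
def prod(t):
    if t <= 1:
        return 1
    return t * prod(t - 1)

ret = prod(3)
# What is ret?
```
Call trace:
prod(t=3)
  prod(t=2)
    prod(t=1)
    -> return 1
  -> return 2
-> return 6

Final answer: 6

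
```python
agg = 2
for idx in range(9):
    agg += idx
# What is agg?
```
Trace:
  agg=2
  agg=2, idx=0
  agg=3, idx=1
  agg=5, idx=2
  agg=8, idx=3
  agg=12, idx=4
  agg=17, idx=5
  agg=23, idx=6
  agg=30, idx=7
  agg=38, idx=8

Final answer: 38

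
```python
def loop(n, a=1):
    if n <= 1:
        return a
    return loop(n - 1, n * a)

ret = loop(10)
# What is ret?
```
Call trace:
loop(n=10, a=1)
  loop(n=9, a=10)
    loop(n=8, a=90)
      loop(n=7, a=720)
        loop(n=6, a=5040)
          loop(n=5, a=30240)
            loop(n=4, a=151200)
              loop(n=3, a=604800)
                loop(n=2, a=1814400)
                  loop(n=1, a=3628800)
                  -> return 3628800
                -> return 3628800
              -> return 3628800
            -> return 3628800
          -> return 3628800
        -> return 3628800
      -> return 3628800
    -> return 3628800
  -> return 3628800
-> return 3628800

Final answer: 3628800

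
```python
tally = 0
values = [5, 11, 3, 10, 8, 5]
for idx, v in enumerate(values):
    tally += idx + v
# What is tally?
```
Trace:
  tally=0
  tally=5, idx=0, v=5
  tally=17, idx=1, v=11
  tally=22, idx=2, v=3
  tally=35, idx=3, v=10
  tally=47, idx=4, v=8
  tally=57, idx=5, v=5

Final answer: 57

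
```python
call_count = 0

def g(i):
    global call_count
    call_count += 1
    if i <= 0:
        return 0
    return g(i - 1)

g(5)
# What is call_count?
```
Call trace:
g(i=5)
  g(i=4)
    g(i=3)
      g(i=2)
        g(i=1)
          g(i=0)
          -> return 0
        -> return 0
      -> return 0
    -> return 0
  -> return 0
-> return 0

call_count is incremented once per call. g is entered once for each i = 5, 4, 3, 2, 1, 0 (the i <= 0 call returns without recursing), i.e. 5 + 1 calls.
call_count = 6

Final answer: 6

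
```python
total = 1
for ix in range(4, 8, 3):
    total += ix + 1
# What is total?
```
Trace:
  total=1
  total=6, ix=4
  total=14, ix=7

Final answer: 14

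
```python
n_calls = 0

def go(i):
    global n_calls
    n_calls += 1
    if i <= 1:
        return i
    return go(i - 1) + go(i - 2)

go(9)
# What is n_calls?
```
Call trace (a repeated sub-call is expanded the first time; later identical calls just restate its return value):
go(i=9)
  go(i=8)
    go(i=7)
      go(i=6)
        go(i=5)
          go(i=4)
            go(i=3)
              go(i=2)
                go(i=1)
                -> return 1
                go(i=0)
                -> return 0
              -> return 1
              go(i=1)
              -> return 1
            -> return 2
            go(i=2) -> return 1  (same call as traced above)
          -> return 3
          go(i=3) -> return 2  (same call as traced above)
        -> return 5
        go(i=4) -> return 3  (same call as traced above)
      -> return 8
      go(i=5) -> return 5  (same call as traced above)
    -> return 13
    go(i=6) -> return 8  (same call as traced above)
  -> return 21
  go(i=7) -> return 13  (same call as traced above)
-> return 34

n_calls is incremented once per call, so count the calls in each subtree. Let C(i) = number of calls made by go(i).
C(0) = C(1) = 1 (base case, no recursion); C(i) = 1 + C(i - 1) + C(i - 2) otherwise.
C(2) = 1 + C(1) + C(0) = 1 + 1 + 1 = 3
C(3) = 1 + C(2) + C(1) = 1 + 3 + 1 = 5
C(4) = 1 + C(3) + C(2) = 1 + 5 + 3 = 9
C(5) = 1 + C(4) + C(3) = 1 + 9 + 5 = 15
C(6) = 1 + C(5) + C(4) = 1 + 15 + 9 = 25
C(7) = 1 + C(6) + C(5) = 1 + 25 + 15 = 41
C(8) = 1 + C(7) + C(6) = 1 + 41 + 25 = 67
C(9) = 1 + C(8) + C(7) = 1 + 67 + 41 = 109
n_calls = C(9) = 109

Final answer: 109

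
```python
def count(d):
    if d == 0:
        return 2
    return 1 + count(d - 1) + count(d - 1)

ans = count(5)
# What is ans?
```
Call trace (a repeated sub-call is expanded the first time; later identical calls just restate its return value):
count(d=5)
  count(d=4)
    count(d=3)
      count(d=2)
        count(d=1)
          count(d=0)
          -> return 2
          count(d=0)
          -> return 2
        -> return 5
        count(d=1) -> return 5  (same call as traced above)
      -> return 11
      count(d=2) -> return 11  (same call as traced above)
    -> return 23
    count(d=3) -> return 23  (same call as traced above)
  -> return 47
  count(d=4) -> return 47  (same call as traced above)
-> return 95

Final answer: 95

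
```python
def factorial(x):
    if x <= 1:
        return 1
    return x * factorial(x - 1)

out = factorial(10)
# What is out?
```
Call trace:
factorial(x=10)
  factorial(x=9)
    factorial(x=8)
      factorial(x=7)
        factorial(x=6)
          factorial(x=5)
            factorial(x=4)
              factorial(x=3)
                factorial(x=2)
                  factorial(x=1)
                  -> return 1
                -> return 2
              -> return 6
            -> return 24
          -> return 120
        -> return 720
      -> return 5040
    -> return 40320
  -> return 362880
-> return 3628800

Final answer: 3628800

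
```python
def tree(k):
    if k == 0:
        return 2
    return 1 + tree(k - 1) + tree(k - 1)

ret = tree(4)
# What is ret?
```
Call trace (a repeated sub-call is expanded the first time; later identical calls just restate its return value):
tree(k=4)
  tree(k=3)
    tree(k=2)
      tree(k=1)
        tree(k=0)
        -> return 2
        tree(k=0)
        -> return 2
      -> return 5
      tree(k=1) -> return 5  (same call as traced above)
    -> return 11
    tree(k=2) -> return 11  (same call as traced above)
  -> return 23
  tree(k=3) -> return 23  (same call as traced above)
-> return 47

Final answer: 47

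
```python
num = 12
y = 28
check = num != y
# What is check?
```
Trace:
  num=12
  num=12, y=28
  num=12, y=28, check=True

Final answer: True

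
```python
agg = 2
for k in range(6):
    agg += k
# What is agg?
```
Trace:
  agg=2
  agg=2, k=0
  agg=3, k=1
  agg=5, k=2
  agg=8, k=3
  agg=12, k=4
  agg=17, k=5

Final answer: 17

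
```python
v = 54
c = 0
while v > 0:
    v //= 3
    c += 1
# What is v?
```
Trace:
  v=54
  v=54, c=0
  v=18, c=1
  v=6, c=2
  v=2, c=3
  v=0, c=4

Final answer: 0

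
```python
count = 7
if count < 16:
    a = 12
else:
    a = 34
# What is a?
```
Trace:
  count=7
  count=7, a=12

Final answer: 12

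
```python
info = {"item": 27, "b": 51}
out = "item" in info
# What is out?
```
Trace:
  info={'item': 27, 'b': 51}
  info={'item': 27, 'b': 51}, out=True

Final answer: True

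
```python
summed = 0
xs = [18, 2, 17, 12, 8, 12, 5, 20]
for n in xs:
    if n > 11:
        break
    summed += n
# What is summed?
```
Trace:
  summed=0
  summed=0, n=18

Final answer: 0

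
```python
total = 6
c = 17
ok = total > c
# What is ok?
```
Trace:
  total=6
  total=6, c=17
  total=6, c=17, ok=False

Final answer: False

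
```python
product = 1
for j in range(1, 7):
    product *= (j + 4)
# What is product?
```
Trace:
  product=1
  product=5, j=1
  product=30, j=2
  product=210, j=3
  product=1680, j=4
  product=15120, j=5
  product=151200, j=6

Final answer: 151200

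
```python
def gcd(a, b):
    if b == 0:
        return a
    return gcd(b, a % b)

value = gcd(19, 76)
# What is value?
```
Call trace:
gcd(a=19, b=76)
  gcd(a=76, b=19)
    gcd(a=19, b=0)
    -> return 19
  -> return 19
-> return 19

Final answer: 19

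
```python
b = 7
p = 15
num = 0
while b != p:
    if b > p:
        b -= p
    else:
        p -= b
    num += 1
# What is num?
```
Trace:
  b=7
  b=7, p=15
  b=7, p=15, num=0
  b=7, p=8, num=1
  b=7, p=1, num=2
  b=6, p=1, num=3
  b=5, p=1, num=4
  b=4, p=1, num=5
  b=3, p=1, num=6
  b=2, p=1, num=7
  b=1, p=1, num=8

Final answer: 8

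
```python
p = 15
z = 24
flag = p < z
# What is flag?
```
Trace:
  p=15
  p=15, z=24
  p=15, z=24, flag=True

Final answer: True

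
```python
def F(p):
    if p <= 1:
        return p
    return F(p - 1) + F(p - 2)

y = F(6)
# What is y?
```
Call trace (a repeated sub-call is expanded the first time; later identical calls just restate its return value):
F(p=6)
  F(p=5)
    F(p=4)
      F(p=3)
        F(p=2)
          F(p=1)
          -> return 1
          F(p=0)
          -> return 0
        -> return 1
        F(p=1)
        -> return 1
      -> return 2
      F(p=2) -> return 1  (same call as traced above)
    -> return 3
    F(p=3) -> return 2  (same call as traced above)
  -> return 5
  F(p=4) -> return 3  (same call as traced above)
-> return 8

Final answer: 8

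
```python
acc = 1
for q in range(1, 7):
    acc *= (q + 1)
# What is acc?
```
Trace:
  acc=1
  acc=2, q=1
  acc=6, q=2
  acc=24, q=3
  acc=120, q=4
  acc=720, q=5
  acc=5040, q=6

Final answer: 5040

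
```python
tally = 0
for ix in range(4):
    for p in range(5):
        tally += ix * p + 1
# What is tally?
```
Trace:
  tally=0
  tally=1, ix=0, p=0
  tally=2, ix=0, p=1
  tally=3, ix=0, p=2
  tally=4, ix=0, p=3
  tally=5, ix=0, p=4
  tally=6, ix=1, p=0
  tally=8, ix=1, p=1
  tally=11, ix=1, p=2
  tally=15, ix=1, p=3
  tally=20, ix=1, p=4
  tally=21, ix=2, p=0
  tally=24, ix=2, p=1
  tally=29, ix=2, p=2
  tally=36, ix=2, p=3
  tally=45, ix=2, p=4
  tally=46, ix=3, p=0
  tally=50, ix=3, p=1
  tally=57, ix=3, p=2
  tally=67, ix=3, p=3
  tally=80, ix=3, p=4

Final answer: 80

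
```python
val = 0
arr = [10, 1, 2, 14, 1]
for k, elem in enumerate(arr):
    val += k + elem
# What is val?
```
Trace:
  val=0
  val=10, k=0, elem=10
  val=12, k=1, elem=1
  val=16, k=2, elem=2
  val=33, k=3, elem=14
  val=38, k=4, elem=1

Final answer: 38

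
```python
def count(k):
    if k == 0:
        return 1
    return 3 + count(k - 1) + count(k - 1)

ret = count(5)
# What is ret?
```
Call trace (a repeated sub-call is expanded the first time; later identical calls just restate its return value):
count(k=5)
  count(k=4)
    count(k=3)
      count(k=2)
        count(k=1)
          count(k=0)
          -> return 1
          count(k=0)
          -> return 1
        -> return 5
        count(k=1) -> return 5  (same call as traced above)
      -> return 13
      count(k=2) -> return 13  (same call as traced above)
    -> return 29
    count(k=3) -> return 29  (same call as traced above)
  -> return 61
  count(k=4) -> return 61  (same call as traced above)
-> return 125

Final answer: 125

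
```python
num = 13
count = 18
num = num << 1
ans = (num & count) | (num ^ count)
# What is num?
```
Trace:
  num=13
  num=13, count=18
  num=26, count=18
  num=26, count=18, ans=26

Final answer: 26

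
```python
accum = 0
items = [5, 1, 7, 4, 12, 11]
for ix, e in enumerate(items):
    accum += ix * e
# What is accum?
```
Trace:
  accum=0
  accum=0, ix=0, e=5
  accum=1, ix=1, e=1
  accum=15, ix=2, e=7
  accum=27, ix=3, e=4
  accum=75, ix=4, e=12
  accum=130, ix=5, e=11

Final answer: 130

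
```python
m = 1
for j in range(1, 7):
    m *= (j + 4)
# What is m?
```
Trace:
  m=1
  m=5, j=1
  m=30, j=2
  m=210, j=3
  m=1680, j=4
  m=15120, j=5
  m=151200, j=6

Final answer: 151200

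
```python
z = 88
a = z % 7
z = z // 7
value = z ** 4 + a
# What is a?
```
Trace:
  z=88
  z=88, a=4
  z=12, a=4
  z=12, a=4, value=20740

Final answer: 4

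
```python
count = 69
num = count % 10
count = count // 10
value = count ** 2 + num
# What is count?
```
Trace:
  count=69
  count=69, num=9
  count=6, num=9
  count=6, num=9, value=45

Final answer: 6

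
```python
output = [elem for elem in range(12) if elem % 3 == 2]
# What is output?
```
Trace:
  elem=0
  elem=1
  elem=2
  elem=3
  elem=4
  elem=5
  elem=6
  elem=7
  elem=8
  elem=9
  elem=10
  elem=11
  output=[2, 5, 8, 11]

Final answer: [2, 5, 8, 11]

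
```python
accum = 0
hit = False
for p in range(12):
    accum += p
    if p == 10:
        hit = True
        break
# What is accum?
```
Trace:
  accum=0
  accum=0, hit=False
  accum=0, hit=False, p=0
  accum=1, hit=False, p=1
  accum=3, hit=False, p=2
  accum=6, hit=False, p=3
  accum=10, hit=False, p=4
  accum=15, hit=False, p=5
  accum=21, hit=False, p=6
  accum=28, hit=False, p=7
  accum=36, hit=False, p=8
  accum=45, hit=False, p=9
  accum=55, hit=True, p=10

Final answer: 55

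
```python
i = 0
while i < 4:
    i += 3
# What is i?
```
Trace:
  i=0
  i=3
  i=6

Final answer: 6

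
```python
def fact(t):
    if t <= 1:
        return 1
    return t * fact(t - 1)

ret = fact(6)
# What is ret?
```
Call trace:
fact(t=6)
  fact(t=5)
    fact(t=4)
      fact(t=3)
        fact(t=2)
          fact(t=1)
          -> return 1
        -> return 2
      -> return 6
    -> return 24
  -> return 120
-> return 720

Final answer: 720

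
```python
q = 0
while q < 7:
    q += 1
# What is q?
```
Trace:
  q=0
  q=1
  q=2
  q=3
  q=4
  q=5
  q=6
  q=7

Final answer: 7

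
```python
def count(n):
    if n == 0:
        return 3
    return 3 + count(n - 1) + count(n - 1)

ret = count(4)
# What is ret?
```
Call trace (a repeated sub-call is expanded the first time; later identical calls just restate its return value):
count(n=4)
  count(n=3)
    count(n=2)
      count(n=1)
        count(n=0)
        -> return 3
        count(n=0)
        -> return 3
      -> return 9
      count(n=1) -> return 9  (same call as traced above)
    -> return 21
    count(n=2) -> return 21  (same call as traced above)
  -> return 45
  count(n=3) -> return 45  (same call as traced above)
-> return 93

Final answer: 93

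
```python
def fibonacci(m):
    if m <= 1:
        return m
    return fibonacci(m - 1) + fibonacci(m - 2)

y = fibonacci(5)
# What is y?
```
Call trace (a repeated sub-call is expanded the first time; later identical calls just restate its return value):
fibonacci(m=5)
  fibonacci(m=4)
    fibonacci(m=3)
      fibonacci(m=2)
        fibonacci(m=1)
        -> return 1
        fibonacci(m=0)
        -> return 0
      -> return 1
      fibonacci(m=1)
      -> return 1
    -> return 2
    fibonacci(m=2) -> return 1  (same call as traced above)
  -> return 3
  fibonacci(m=3) -> return 2  (same call as traced above)
-> return 5

Final answer: 5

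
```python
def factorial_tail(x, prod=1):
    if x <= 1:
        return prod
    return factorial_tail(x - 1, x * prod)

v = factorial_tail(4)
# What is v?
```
Call trace:
factorial_tail(x=4, prod=1)
  factorial_tail(x=3, prod=4)
    factorial_tail(x=2, prod=12)
      factorial_tail(x=1, prod=24)
      -> return 24
    -> return 24
  -> return 24
-> return 24

Final answer: 24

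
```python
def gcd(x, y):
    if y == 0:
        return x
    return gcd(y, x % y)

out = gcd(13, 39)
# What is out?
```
Call trace:
gcd(x=13, y=39)
  gcd(x=39, y=13)
    gcd(x=13, y=0)
    -> return 13
  -> return 13
-> return 13

Final answer: 13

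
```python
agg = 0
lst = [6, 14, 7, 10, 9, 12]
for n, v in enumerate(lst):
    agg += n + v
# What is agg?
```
Trace:
  agg=0
  agg=6, n=0, v=6
  agg=21, n=1, v=14
  agg=30, n=2, v=7
  agg=43, n=3, v=10
  agg=56, n=4, v=9
  agg=73, n=5, v=12

Final answer: 73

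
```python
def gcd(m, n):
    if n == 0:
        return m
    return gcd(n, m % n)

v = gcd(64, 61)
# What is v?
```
Call trace:
gcd(m=64, n=61)
  gcd(m=61, n=3)
    gcd(m=3, n=1)
      gcd(m=1, n=0)
      -> return 1
    -> return 1
  -> return 1
-> return 1

Final answer: 1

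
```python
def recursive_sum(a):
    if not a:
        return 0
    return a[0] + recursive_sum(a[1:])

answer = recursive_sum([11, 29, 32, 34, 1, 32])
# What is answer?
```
Call trace:
recursive_sum(a=[11, 29, 32, 34, 1, 32])
  recursive_sum(a=[29, 32, 34, 1, 32])
    recursive_sum(a=[32, 34, 1, 32])
      recursive_sum(a=[34, 1, 32])
        recursive_sum(a=[1, 32])
          recursive_sum(a=[32])
            recursive_sum(a=[])
            -> return 0
          -> return 32
        -> return 33
      -> return 67
    -> return 99
  -> return 128
-> return 139

Final answer: 139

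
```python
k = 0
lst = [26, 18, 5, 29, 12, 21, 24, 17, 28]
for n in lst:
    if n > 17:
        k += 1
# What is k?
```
Trace:
  k=0
  k=1, n=26
  k=2, n=18
  k=2, n=5
  k=3, n=29
  k=3, n=12
  k=4, n=21
  k=5, n=24
  k=5, n=17
  k=6, n=28

Final answer: 6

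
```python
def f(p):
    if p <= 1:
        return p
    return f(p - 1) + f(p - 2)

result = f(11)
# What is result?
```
Call trace (a repeated sub-call is expanded the first time; later identical calls just restate its return value):
f(p=11)
  f(p=10)
    f(p=9)
      f(p=8)
        f(p=7)
          f(p=6)
            f(p=5)
              f(p=4)
                f(p=3)
                  f(p=2)
                    f(p=1)
                    -> return 1
                    f(p=0)
                    -> return 0
                  -> return 1
                  f(p=1)
                  -> return 1
                -> return 2
                f(p=2) -> return 1  (same call as traced above)
              -> return 3
              f(p=3) -> return 2  (same call as traced above)
            -> return 5
            f(p=4) -> return 3  (same call as traced above)
          -> return 8
          f(p=5) -> return 5  (same call as traced above)
        -> return 13
        f(p=6) -> return 8  (same call as traced above)
      -> return 21
      f(p=7) -> return 13  (same call as traced above)
    -> return 34
    f(p=8) -> return 21  (same call as traced above)
  -> return 55
  f(p=9) -> return 34  (same call as traced above)
-> return 89

Final answer: 89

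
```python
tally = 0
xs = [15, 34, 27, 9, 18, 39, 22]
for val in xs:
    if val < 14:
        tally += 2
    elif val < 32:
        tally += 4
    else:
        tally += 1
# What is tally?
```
Trace:
  tally=0
  tally=4, val=15
  tally=5, val=34
  tally=9, val=27
  tally=11, val=9
  tally=15, val=18
  tally=16, val=39
  tally=20, val=22

Final answer: 20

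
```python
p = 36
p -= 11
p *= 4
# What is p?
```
Trace:
  p=36
  p=25
  p=100

Final answer: 100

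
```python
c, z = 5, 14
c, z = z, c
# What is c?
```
Trace:
  c=5, z=14
  c=14, z=5

Final answer: 14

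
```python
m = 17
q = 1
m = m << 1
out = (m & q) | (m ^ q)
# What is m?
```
Trace:
  m=17
  m=17, q=1
  m=34, q=1
  m=34, q=1, out=35

Final answer: 34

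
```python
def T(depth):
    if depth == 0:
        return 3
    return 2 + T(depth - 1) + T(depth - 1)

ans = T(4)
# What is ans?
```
Call trace (a repeated sub-call is expanded the first time; later identical calls just restate its return value):
T(depth=4)
  T(depth=3)
    T(depth=2)
      T(depth=1)
        T(depth=0)
        -> return 3
        T(depth=0)
        -> return 3
      -> return 8
      T(depth=1) -> return 8  (same call as traced above)
    -> return 18
    T(depth=2) -> return 18  (same call as traced above)
  -> return 38
  T(depth=3) -> return 38  (same call as traced above)
-> return 78

Final answer: 78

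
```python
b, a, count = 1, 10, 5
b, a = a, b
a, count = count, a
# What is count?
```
Trace:
  b=1, a=10, count=5
  b=10, a=1, count=5
  b=10, a=5, count=1

Final answer: 1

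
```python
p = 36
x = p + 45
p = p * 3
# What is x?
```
Trace:
  p=36
  p=36, x=81
  p=108, x=81

Final answer: 81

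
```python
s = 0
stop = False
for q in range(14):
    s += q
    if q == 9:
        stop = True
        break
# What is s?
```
Trace:
  s=0
  s=0, stop=False
  s=0, stop=False, q=0
  s=1, stop=False, q=1
  s=3, stop=False, q=2
  s=6, stop=False, q=3
  s=10, stop=False, q=4
  s=15, stop=False, q=5
  s=21, stop=False, q=6
  s=28, stop=False, q=7
  s=36, stop=False, q=8
  s=45, stop=True, q=9

Final answer: 45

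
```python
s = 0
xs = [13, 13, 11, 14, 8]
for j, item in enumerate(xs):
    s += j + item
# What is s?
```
Trace:
  s=0
  s=13, j=0, item=13
  s=27, j=1, item=13
  s=40, j=2, item=11
  s=57, j=3, item=14
  s=69, j=4, item=8

Final answer: 69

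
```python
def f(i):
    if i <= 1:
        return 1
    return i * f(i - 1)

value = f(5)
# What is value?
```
Call trace:
f(i=5)
  f(i=4)
    f(i=3)
      f(i=2)
        f(i=1)
        -> return 1
      -> return 2
    -> return 6
  -> return 24
-> return 120

Final answer: 120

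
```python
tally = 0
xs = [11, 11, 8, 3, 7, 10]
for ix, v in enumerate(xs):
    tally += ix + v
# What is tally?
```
Trace:
  tally=0
  tally=11, ix=0, v=11
  tally=23, ix=1, v=11
  tally=33, ix=2, v=8
  tally=39, ix=3, v=3
  tally=50, ix=4, v=7
  tally=65, ix=5, v=10

Final answer: 65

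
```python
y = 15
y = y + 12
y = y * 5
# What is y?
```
Trace:
  y=15
  y=27
  y=135

Final answer: 135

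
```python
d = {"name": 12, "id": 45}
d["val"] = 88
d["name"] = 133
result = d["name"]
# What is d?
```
Trace:
  d={'name': 12, 'id': 45}
  d={'name': 12, 'id': 45, 'val': 88}
  d={'name': 133, 'id': 45, 'val': 88}
  d={'name': 133, 'id': 45, 'val': 88}, result=133

Final answer: {'name': 133, 'id': 45, 'val': 88}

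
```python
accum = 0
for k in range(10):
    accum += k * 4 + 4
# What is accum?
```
Trace:
  accum=0
  accum=4, k=0
  accum=12, k=1
  accum=24, k=2
  accum=40, k=3
  accum=60, k=4
  accum=84, k=5
  accum=112, k=6
  accum=144, k=7
  accum=180, k=8
  accum=220, k=9

Final answer: 220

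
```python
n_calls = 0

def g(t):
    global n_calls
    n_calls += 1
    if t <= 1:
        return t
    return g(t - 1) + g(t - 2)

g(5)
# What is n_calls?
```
Call trace (a repeated sub-call is expanded the first time; later identical calls just restate its return value):
g(t=5)
  g(t=4)
    g(t=3)
      g(t=2)
        g(t=1)
        -> return 1
        g(t=0)
        -> return 0
      -> return 1
      g(t=1)
      -> return 1
    -> return 2
    g(t=2) -> return 1  (same call as traced above)
  -> return 3
  g(t=3) -> return 2  (same call as traced above)
-> return 5

n_calls is incremented once per call, so count the calls in each subtree. Let C(t) = number of calls made by g(t).
C(0) = C(1) = 1 (base case, no recursion); C(t) = 1 + C(t - 1) + C(t - 2) otherwise.
C(2) = 1 + C(1) + C(0) = 1 + 1 + 1 = 3
C(3) = 1 + C(2) + C(1) = 1 + 3 + 1 = 5
C(4) = 1 + C(3) + C(2) = 1 + 5 + 3 = 9
C(5) = 1 + C(4) + C(3) = 1 + 9 + 5 = 15
n_calls = C(5) = 15

Final answer: 15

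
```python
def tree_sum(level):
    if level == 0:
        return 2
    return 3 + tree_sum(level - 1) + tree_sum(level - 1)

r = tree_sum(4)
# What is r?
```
Call trace (a repeated sub-call is expanded the first time; later identical calls just restate its return value):
tree_sum(level=4)
  tree_sum(level=3)
    tree_sum(level=2)
      tree_sum(level=1)
        tree_sum(level=0)
        -> return 2
        tree_sum(level=0)
        -> return 2
      -> return 7
      tree_sum(level=1) -> return 7  (same call as traced above)
    -> return 17
    tree_sum(level=2) -> return 17  (same call as traced above)
  -> return 37
  tree_sum(level=3) -> return 37  (same call as traced above)
-> return 77

Final answer: 77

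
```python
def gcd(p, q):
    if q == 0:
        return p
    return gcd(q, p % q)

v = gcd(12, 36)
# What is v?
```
Call trace:
gcd(p=12, q=36)
  gcd(p=36, q=12)
    gcd(p=12, q=0)
    -> return 12
  -> return 12
-> return 12

Final answer: 12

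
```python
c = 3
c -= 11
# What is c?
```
Trace:
  c=3
  c=-8

Final answer: -8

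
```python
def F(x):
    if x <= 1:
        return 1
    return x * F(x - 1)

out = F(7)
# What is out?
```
Call trace:
F(x=7)
  F(x=6)
    F(x=5)
      F(x=4)
        F(x=3)
          F(x=2)
            F(x=1)
            -> return 1
          -> return 2
        -> return 6
      -> return 24
    -> return 120
  -> return 720
-> return 5040

Final answer: 5040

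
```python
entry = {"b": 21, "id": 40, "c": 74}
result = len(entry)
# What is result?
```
Trace:
  entry={'b': 21, 'id': 40, 'c': 74}
  entry={'b': 21, 'id': 40, 'c': 74}, result=3

Final answer: 3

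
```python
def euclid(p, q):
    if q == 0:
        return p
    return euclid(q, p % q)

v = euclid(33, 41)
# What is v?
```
Call trace:
euclid(p=33, q=41)
  euclid(p=41, q=33)
    euclid(p=33, q=8)
      euclid(p=8, q=1)
        euclid(p=1, q=0)
        -> return 1
      -> return 1
    -> return 1
  -> return 1
-> return 1

Final answer: 1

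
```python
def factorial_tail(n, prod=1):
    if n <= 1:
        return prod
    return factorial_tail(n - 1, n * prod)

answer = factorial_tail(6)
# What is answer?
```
Call trace:
factorial_tail(n=6, prod=1)
  factorial_tail(n=5, prod=6)
    factorial_tail(n=4, prod=30)
      factorial_tail(n=3, prod=120)
        factorial_tail(n=2, prod=360)
          factorial_tail(n=1, prod=720)
          -> return 720
        -> return 720
      -> return 720
    -> return 720
  -> return 720
-> return 720

Final answer: 720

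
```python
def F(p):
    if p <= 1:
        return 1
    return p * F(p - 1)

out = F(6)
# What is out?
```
Call trace:
F(p=6)
  F(p=5)
    F(p=4)
      F(p=3)
        F(p=2)
          F(p=1)
          -> return 1
        -> return 2
      -> return 6
    -> return 24
  -> return 120
-> return 720

Final answer: 720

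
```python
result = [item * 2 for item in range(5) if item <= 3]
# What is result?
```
Trace:
  item=0
  item=1
  item=2
  item=3
  item=4
  result=[0, 2, 4, 6]

Final answer: [0, 2, 4, 6]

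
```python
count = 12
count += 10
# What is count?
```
Trace:
  count=12
  count=22

Final answer: 22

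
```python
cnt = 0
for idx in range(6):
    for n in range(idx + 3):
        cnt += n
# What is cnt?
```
Trace:
  cnt=0
  cnt=0, idx=0, n=0
  cnt=1, idx=0, n=1
  cnt=3, idx=0, n=2
  cnt=3, idx=1, n=0
  cnt=4, idx=1, n=1
  cnt=6, idx=1, n=2
  cnt=9, idx=1, n=3
  cnt=9, idx=2, n=0
  cnt=10, idx=2, n=1
  cnt=12, idx=2, n=2
  cnt=15, idx=2, n=3
  cnt=19, idx=2, n=4
  cnt=19, idx=3, n=0
  cnt=20, idx=3, n=1
  cnt=22, idx=3, n=2
  cnt=25, idx=3, n=3
  cnt=29, idx=3, n=4
  cnt=34, idx=3, n=5
  cnt=34, idx=4, n=0
  cnt=35, idx=4, n=1
  cnt=37, idx=4, n=2
  cnt=40, idx=4, n=3
  cnt=44, idx=4, n=4
  cnt=49, idx=4, n=5
  cnt=55, idx=4, n=6
  cnt=55, idx=5, n=0
  cnt=56, idx=5, n=1
  cnt=58, idx=5, n=2
  cnt=61, idx=5, n=3
  cnt=65, idx=5, n=4
  cnt=70, idx=5, n=5
  cnt=76, idx=5, n=6
  cnt=83, idx=5, n=7

Final answer: 83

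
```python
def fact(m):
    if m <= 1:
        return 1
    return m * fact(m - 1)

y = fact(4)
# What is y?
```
Call trace:
fact(m=4)
  fact(m=3)
    fact(m=2)
      fact(m=1)
      -> return 1
    -> return 2
  -> return 6
-> return 24

Final answer: 24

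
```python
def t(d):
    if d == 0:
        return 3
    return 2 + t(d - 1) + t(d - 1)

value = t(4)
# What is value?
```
Call trace (a repeated sub-call is expanded the first time; later identical calls just restate its return value):
t(d=4)
  t(d=3)
    t(d=2)
      t(d=1)
        t(d=0)
        -> return 3
        t(d=0)
        -> return 3
      -> return 8
      t(d=1) -> return 8  (same call as traced above)
    -> return 18
    t(d=2) -> return 18  (same call as traced above)
  -> return 38
  t(d=3) -> return 38  (same call as traced above)
-> return 78

Final answer: 78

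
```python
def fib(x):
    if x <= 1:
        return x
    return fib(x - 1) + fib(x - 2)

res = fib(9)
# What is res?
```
Call trace (a repeated sub-call is expanded the first time; later identical calls just restate its return value):
fib(x=9)
  fib(x=8)
    fib(x=7)
      fib(x=6)
        fib(x=5)
          fib(x=4)
            fib(x=3)
              fib(x=2)
                fib(x=1)
                -> return 1
                fib(x=0)
                -> return 0
              -> return 1
              fib(x=1)
              -> return 1
            -> return 2
            fib(x=2) -> return 1  (same call as traced above)
          -> return 3
          fib(x=3) -> return 2  (same call as traced above)
        -> return 5
        fib(x=4) -> return 3  (same call as traced above)
      -> return 8
      fib(x=5) -> return 5  (same call as traced above)
    -> return 13
    fib(x=6) -> return 8  (same call as traced above)
  -> return 21
  fib(x=7) -> return 13  (same call as traced above)
-> return 34

Final answer: 34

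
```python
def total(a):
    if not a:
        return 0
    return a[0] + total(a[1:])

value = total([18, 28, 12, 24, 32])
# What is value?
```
Call trace:
total(a=[18, 28, 12, 24, 32])
  total(a=[28, 12, 24, 32])
    total(a=[12, 24, 32])
      total(a=[24, 32])
        total(a=[32])
          total(a=[])
          -> return 0
        -> return 32
      -> return 56
    -> return 68
  -> return 96
-> return 114

Final answer: 114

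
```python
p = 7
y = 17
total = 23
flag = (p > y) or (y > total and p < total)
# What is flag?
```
Trace:
  p=7
  p=7, y=17
  p=7, y=17, total=23
  p=7, y=17, total=23, flag=False

Final answer: False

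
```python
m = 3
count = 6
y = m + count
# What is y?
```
Trace:
  m=3
  m=3, count=6
  m=3, count=6, y=9

Final answer: 9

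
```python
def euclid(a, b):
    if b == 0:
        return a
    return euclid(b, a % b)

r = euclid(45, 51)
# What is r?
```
Call trace:
euclid(a=45, b=51)
  euclid(a=51, b=45)
    euclid(a=45, b=6)
      euclid(a=6, b=3)
        euclid(a=3, b=0)
        -> return 3
      -> return 3
    -> return 3
  -> return 3
-> return 3

Final answer: 3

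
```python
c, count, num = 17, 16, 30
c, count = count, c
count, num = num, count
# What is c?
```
Trace:
  c=17, count=16, num=30
  c=16, count=17, num=30
  c=16, count=30, num=17

Final answer: 16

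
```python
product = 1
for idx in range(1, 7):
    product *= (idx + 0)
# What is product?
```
Trace:
  product=1
  product=1, idx=1
  product=2, idx=2
  product=6, idx=3
  product=24, idx=4
  product=120, idx=5
  product=720, idx=6

Final answer: 720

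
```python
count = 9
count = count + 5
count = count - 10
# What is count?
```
Trace:
  count=9
  count=14
  count=4

Final answer: 4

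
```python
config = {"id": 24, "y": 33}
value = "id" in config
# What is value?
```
Trace:
  config={'id': 24, 'y': 33}
  config={'id': 24, 'y': 33}, value=True

Final answer: True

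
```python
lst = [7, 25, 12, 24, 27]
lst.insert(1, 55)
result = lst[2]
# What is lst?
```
Trace:
  lst=[7, 25, 12, 24, 27]
  lst=[7, 55, 25, 12, 24, 27]
  lst=[7, 55, 25, 12, 24, 27], result=25

Final answer: [7, 55, 25, 12, 24, 27]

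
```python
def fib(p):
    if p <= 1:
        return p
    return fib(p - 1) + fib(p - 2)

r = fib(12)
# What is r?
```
Call trace (a repeated sub-call is expanded the first time; later identical calls just restate its return value):
fib(p=12)
  fib(p=11)
    fib(p=10)
      fib(p=9)
        fib(p=8)
          fib(p=7)
            fib(p=6)
              fib(p=5)
                fib(p=4)
                  fib(p=3)
                    fib(p=2)
                      fib(p=1)
                      -> return 1
                      fib(p=0)
                      -> return 0
                    -> return 1
                    fib(p=1)
                    -> return 1
                  -> return 2
                  fib(p=2) -> return 1  (same call as traced above)
                -> return 3
                fib(p=3) -> return 2  (same call as traced above)
              -> return 5
              fib(p=4) -> return 3  (same call as traced above)
            -> return 8
            fib(p=5) -> return 5  (same call as traced above)
          -> return 13
          fib(p=6) -> return 8  (same call as traced above)
        -> return 21
        fib(p=7) -> return 13  (same call as traced above)
      -> return 34
      fib(p=8) -> return 21  (same call as traced above)
    -> return 55
    fib(p=9) -> return 34  (same call as traced above)
  -> return 89
  fib(p=10) -> return 55  (same call as traced above)
-> return 144

Final answer: 144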